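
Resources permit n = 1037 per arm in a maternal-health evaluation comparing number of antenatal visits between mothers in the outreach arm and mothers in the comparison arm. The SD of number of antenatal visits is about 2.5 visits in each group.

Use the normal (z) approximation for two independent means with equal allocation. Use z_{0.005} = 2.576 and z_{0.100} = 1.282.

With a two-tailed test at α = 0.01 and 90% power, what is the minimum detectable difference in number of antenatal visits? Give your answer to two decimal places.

δ = (z_{α/2} + z_β) · √((σ₁²+σ₂²)/n)
  = (2.576 + 1.282) · √(12.5/1037)
  = 3.858 · √0.01205
  = 3.858 · 0.1098
  = 0.4236

Minimum detectable difference ≈ 0.42 visits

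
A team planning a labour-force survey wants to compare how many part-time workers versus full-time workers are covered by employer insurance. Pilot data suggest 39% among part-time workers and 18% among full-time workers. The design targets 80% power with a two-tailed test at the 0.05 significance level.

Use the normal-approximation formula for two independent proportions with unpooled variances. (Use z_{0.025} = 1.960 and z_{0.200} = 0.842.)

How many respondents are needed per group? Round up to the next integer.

n = 69 per group

n = (z_{α/2} + z_β)² · [p₁(1−p₁) + p₂(1−p₂)] / (p₁ − p₂)²
  = (1.960 + 0.842)² · (0.39·0.61 + 0.18·0.82) / (0.21)²
  = (2.802)² · (0.2379 + 0.1476) / 0.0441
  = 7.8512 · 0.3855 / 0.0441
  = 68.63
Round up → n = 69 per group.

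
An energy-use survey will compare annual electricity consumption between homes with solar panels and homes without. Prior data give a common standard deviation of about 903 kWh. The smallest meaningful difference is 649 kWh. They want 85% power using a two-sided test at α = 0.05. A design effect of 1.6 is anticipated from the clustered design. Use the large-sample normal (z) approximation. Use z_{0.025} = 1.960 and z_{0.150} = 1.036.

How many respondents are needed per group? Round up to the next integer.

n = (z_{α/2} + z_β)² · (σ₁² + σ₂²) / δ²
  = (1.960 + 1.036)² · (2·903² = 1630818) / 649²
  = 8.9760 · 1630818 / 421201
  = 34.75
Design effect: 1.6 × 34.75 = 55.61.
Round up → n = 56 per group.

n = 56 per group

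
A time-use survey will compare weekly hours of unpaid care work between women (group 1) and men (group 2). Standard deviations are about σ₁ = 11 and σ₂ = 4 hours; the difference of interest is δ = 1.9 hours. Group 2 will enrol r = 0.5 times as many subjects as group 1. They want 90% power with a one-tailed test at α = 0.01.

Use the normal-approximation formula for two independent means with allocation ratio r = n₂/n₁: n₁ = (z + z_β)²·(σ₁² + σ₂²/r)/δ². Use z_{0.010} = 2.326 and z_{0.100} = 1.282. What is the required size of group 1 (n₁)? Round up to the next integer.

n₁ = (z_α + z_β)² · (σ₁² + σ₂²/r) / δ²
   = (2.326 + 1.282)² · (11² + 4²/0.5) / 1.9²
   = 13.0177 · (121 + 32) / 3.61
   = 13.0177 · 153 / 3.61
   = 551.72
Round up → n₁ = 552; n₂ = r·n₁ = 0.5 × 552 = 276.

n₁ = 552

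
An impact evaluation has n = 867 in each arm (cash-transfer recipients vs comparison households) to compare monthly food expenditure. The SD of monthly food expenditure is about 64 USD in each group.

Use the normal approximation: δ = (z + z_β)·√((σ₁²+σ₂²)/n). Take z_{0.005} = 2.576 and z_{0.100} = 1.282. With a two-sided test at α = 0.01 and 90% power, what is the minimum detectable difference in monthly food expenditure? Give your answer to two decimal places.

δ = (z_{α/2} + z_β) · √((σ₁²+σ₂²)/n)
  = (2.576 + 1.282) · √(8192/867)
  = 3.858 · √9.4487
  = 3.858 · 3.0739
  = 11.8590

Minimum detectable difference ≈ 11.86 USD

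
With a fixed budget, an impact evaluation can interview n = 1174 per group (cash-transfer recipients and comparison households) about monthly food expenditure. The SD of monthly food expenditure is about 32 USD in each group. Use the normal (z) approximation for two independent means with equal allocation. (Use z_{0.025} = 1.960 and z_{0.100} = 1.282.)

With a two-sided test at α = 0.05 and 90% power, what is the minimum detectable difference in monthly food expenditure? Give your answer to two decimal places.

Minimum detectable difference ≈ 4.28 USD

δ = (z_{α/2} + z_β) · √((σ₁²+σ₂²)/n)
  = (1.960 + 1.282) · √(2048/1174)
  = 3.242 · √1.7445
  = 3.242 · 1.3208
  = 4.2820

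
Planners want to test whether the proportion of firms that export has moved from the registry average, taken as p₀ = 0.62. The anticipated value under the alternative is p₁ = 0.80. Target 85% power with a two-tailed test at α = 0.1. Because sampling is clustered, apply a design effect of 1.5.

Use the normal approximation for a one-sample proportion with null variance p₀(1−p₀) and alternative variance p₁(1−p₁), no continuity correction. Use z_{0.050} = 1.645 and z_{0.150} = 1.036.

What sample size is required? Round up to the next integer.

n = 69

n = [z_{α/2}·√(p₀q₀) + z_β·√(p₁q₁)]² / (p₁ − p₀)²
  = [1.645·√(0.62·0.38) + 1.036·√(0.80·0.20)]² / (0.18)²
  = [1.645·0.4854 + 1.036·0.4000]² / 0.0324
  = [1.2129]² / 0.0324
  = 45.40
Design effect: 1.5 × 45.40 = 68.10.
Round up → n = 69.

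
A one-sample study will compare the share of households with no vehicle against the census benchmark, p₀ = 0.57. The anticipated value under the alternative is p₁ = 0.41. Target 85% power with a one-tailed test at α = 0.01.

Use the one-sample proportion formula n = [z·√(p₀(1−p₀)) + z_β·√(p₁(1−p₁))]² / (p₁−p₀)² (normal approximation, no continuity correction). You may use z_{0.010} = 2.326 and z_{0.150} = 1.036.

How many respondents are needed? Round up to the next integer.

n = 108

n = [z_α·√(p₀q₀) + z_β·√(p₁q₁)]² / (p₁ − p₀)²
  = [2.326·√(0.57·0.43) + 1.036·√(0.41·0.59)]² / (-0.16)²
  = [2.326·0.4951 + 1.036·0.4918]² / 0.0256
  = [1.6611]² / 0.0256
  = 107.78
Round up → n = 108.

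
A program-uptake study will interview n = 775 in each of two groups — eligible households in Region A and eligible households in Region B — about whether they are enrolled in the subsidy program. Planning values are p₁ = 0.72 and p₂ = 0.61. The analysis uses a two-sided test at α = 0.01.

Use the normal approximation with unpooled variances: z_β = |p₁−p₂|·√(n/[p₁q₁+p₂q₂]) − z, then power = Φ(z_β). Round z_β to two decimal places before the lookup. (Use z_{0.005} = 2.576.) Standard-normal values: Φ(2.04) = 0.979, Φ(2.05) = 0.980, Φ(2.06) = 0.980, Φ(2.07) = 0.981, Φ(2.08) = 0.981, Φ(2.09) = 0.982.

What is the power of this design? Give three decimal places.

z_β = |p₁−p₂|·√(n/[p₁q₁+p₂q₂]) − z_{α/2}
    = 0.11 · √(775/0.4395) − 2.576
    = 0.11 · 41.9925 − 2.576
    = 4.6192 − 2.576 = 2.0432 → 2.04
Power = Φ(2.04) = 0.979.

Power ≈ 0.979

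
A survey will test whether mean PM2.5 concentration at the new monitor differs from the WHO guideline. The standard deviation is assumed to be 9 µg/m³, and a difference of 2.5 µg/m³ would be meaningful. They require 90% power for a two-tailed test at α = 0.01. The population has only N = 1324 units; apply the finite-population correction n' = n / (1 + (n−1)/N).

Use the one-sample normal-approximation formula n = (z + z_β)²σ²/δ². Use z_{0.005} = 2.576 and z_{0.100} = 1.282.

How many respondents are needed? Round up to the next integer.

n = 169

n = (z_{α/2} + z_β)² · σ² / δ²
  = (2.576 + 1.282)² · 9² / 2.5²
  = 14.8842 · 81 / 6.25
  = 192.90
Finite-population correction (N = 1324): 192.90 / (1 + (192.90 − 1)/1324) = 168.48.
Round up → n = 169.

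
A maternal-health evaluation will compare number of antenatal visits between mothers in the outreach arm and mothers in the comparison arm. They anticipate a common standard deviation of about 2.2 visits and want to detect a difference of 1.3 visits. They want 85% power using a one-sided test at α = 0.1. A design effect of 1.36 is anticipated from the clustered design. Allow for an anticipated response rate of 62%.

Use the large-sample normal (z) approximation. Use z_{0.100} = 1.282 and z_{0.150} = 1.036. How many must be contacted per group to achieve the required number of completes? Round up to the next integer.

n = 68 per group

n = (z_α + z_β)² · (σ₁² + σ₂²) / δ²
  = (1.282 + 1.036)² · (2·2.2² = 9.68) / 1.3²
  = 5.3731 · 9.68 / 1.69
  = 30.78
Design effect: 1.36 × 30.78 = 41.86.
Adjust for 62% response: 41.86 / 0.62 = 67.51.
Round up → n = 68 per group.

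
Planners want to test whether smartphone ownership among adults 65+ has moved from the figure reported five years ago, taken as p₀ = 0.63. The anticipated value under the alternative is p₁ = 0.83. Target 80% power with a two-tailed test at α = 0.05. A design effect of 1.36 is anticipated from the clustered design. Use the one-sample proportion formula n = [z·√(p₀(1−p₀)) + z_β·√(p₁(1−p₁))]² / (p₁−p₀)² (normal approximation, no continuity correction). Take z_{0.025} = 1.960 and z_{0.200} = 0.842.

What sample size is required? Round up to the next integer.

n = 55

n = [z_{α/2}·√(p₀q₀) + z_β·√(p₁q₁)]² / (p₁ − p₀)²
  = [1.960·√(0.63·0.37) + 0.842·√(0.83·0.17)]² / (0.20)²
  = [1.960·0.4828 + 0.842·0.3756]² / 0.0400
  = [1.2626]² / 0.0400
  = 39.85
Design effect: 1.36 × 39.85 = 54.20.
Round up → n = 55.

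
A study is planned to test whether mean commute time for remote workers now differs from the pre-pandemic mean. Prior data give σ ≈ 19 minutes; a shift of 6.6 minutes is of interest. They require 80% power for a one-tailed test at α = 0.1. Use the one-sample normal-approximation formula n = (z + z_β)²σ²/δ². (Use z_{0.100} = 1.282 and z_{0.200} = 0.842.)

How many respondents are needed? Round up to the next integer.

n = 38

n = (z_α + z_β)² · σ² / δ²
  = (1.282 + 0.842)² · 19² / 6.6²
  = 4.5114 · 361 / 43.56
  = 37.39
Round up → n = 38.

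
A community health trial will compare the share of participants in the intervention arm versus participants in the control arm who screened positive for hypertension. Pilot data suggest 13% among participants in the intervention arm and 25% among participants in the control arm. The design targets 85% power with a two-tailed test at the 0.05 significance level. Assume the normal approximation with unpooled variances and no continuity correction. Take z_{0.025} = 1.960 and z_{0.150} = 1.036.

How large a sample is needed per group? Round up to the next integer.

n = (z_{α/2} + z_β)² · [p₁(1−p₁) + p₂(1−p₂)] / (p₁ − p₂)²
  = (1.960 + 1.036)² · (0.13·0.87 + 0.25·0.75) / (-0.12)²
  = (2.996)² · (0.1131 + 0.1875) / 0.0144
  = 8.9760 · 0.3006 / 0.0144
  = 187.37
Round up → n = 188 per group.

n = 188 per group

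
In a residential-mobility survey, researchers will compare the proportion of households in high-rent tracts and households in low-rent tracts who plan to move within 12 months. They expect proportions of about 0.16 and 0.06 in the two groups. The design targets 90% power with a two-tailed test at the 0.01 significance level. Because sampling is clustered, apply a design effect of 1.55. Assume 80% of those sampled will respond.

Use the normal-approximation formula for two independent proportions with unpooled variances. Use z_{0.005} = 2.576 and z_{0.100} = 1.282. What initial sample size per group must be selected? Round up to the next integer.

n = (z_{α/2} + z_β)² · [p₁(1−p₁) + p₂(1−p₂)] / (p₁ − p₂)²
  = (2.576 + 1.282)² · (0.16·0.84 + 0.06·0.94) / (0.10)²
  = (3.858)² · (0.1344 + 0.0564) / 0.0100
  = 14.8842 · 0.1908 / 0.0100
  = 283.99
Design effect: 1.55 × 283.99 = 440.18.
Adjust for 80% response: 440.18 / 0.80 = 550.23.
Round up → n = 551 per group.

n = 551 per group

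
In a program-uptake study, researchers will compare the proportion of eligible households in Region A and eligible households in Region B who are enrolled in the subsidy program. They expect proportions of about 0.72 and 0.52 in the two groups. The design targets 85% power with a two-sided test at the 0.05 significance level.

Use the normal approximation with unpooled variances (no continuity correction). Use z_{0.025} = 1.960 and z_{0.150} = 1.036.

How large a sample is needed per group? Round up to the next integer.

n = 102 per group

n = (z_{α/2} + z_β)² · [p₁(1−p₁) + p₂(1−p₂)] / (p₁ − p₂)²
  = (1.960 + 1.036)² · (0.72·0.28 + 0.52·0.48) / (0.20)²
  = (2.996)² · (0.2016 + 0.2496) / 0.0400
  = 8.9760 · 0.4512 / 0.0400
  = 101.25
Round up → n = 102 per group.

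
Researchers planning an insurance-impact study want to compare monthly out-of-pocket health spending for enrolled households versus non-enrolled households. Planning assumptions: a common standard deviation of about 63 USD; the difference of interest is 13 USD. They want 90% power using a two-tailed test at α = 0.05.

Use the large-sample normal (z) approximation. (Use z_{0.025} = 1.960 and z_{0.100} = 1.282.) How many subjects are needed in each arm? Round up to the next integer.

n = (z_{α/2} + z_β)² · (σ₁² + σ₂²) / δ²
  = (1.960 + 1.282)² · (2·63² = 7938) / 13²
  = 10.5106 · 7938 / 169
  = 493.69
Round up → n = 494 per group.

n = 494 per group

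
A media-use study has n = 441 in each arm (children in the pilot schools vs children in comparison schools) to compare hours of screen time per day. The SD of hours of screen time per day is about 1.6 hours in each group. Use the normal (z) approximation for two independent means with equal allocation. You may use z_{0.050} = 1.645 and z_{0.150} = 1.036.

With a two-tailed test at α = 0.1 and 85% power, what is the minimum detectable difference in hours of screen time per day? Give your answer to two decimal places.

δ = (z_{α/2} + z_β) · √((σ₁²+σ₂²)/n)
  = (1.645 + 1.036) · √(5.12/441)
  = 2.681 · √0.01161
  = 2.681 · 0.1077
  = 0.2889

Minimum detectable difference ≈ 0.29 hours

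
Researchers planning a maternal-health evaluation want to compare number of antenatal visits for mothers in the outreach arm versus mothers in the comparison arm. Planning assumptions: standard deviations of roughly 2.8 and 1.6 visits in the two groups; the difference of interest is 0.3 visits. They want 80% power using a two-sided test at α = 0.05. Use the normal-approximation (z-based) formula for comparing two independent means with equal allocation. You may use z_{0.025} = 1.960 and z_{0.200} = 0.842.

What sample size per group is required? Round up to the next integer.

n = (z_{α/2} + z_β)² · (σ₁² + σ₂²) / δ²
  = (1.960 + 0.842)² · (2.8² + 1.6² = 10.4) / 0.3²
  = 7.8512 · 10.4 / 0.09
  = 907.25
Round up → n = 908 per group.

n = 908 per group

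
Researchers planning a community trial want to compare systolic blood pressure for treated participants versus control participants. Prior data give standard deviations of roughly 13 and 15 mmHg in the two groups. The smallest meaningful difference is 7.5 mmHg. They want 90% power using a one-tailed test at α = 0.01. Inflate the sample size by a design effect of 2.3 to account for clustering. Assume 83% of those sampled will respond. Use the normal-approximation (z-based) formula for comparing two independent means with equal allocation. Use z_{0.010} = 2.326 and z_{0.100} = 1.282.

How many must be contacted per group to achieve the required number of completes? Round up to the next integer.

n = 253 per group

n = (z_α + z_β)² · (σ₁² + σ₂²) / δ²
  = (2.326 + 1.282)² · (13² + 15² = 394) / 7.5²
  = 13.0177 · 394 / 56.25
  = 91.18
Design effect: 2.3 × 91.18 = 209.72.
Adjust for 83% response: 209.72 / 0.83 = 252.67.
Round up → n = 253 per group.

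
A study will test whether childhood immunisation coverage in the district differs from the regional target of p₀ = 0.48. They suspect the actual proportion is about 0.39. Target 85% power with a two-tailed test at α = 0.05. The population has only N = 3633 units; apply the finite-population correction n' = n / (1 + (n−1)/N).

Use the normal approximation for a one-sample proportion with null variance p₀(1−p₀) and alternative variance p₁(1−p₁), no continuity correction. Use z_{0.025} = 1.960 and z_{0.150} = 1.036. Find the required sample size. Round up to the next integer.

n = 254

n = [z_{α/2}·√(p₀q₀) + z_β·√(p₁q₁)]² / (p₁ − p₀)²
  = [1.960·√(0.48·0.52) + 1.036·√(0.39·0.61)]² / (-0.09)²
  = [1.960·0.4996 + 1.036·0.4877]² / 0.0081
  = [1.4845]² / 0.0081
  = 272.08
Finite-population correction (N = 3633): 272.08 / (1 + (272.08 − 1)/3633) = 253.18.
Round up → n = 254.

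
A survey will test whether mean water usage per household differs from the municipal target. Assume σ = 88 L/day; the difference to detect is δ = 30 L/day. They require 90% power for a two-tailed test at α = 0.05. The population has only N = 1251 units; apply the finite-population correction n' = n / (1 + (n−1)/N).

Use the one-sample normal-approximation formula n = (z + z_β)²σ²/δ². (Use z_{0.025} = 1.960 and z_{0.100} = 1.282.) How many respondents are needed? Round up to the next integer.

n = 85

n = (z_{α/2} + z_β)² · σ² / δ²
  = (1.960 + 1.282)² · 88² / 30²
  = 10.5106 · 7744 / 900
  = 90.44
Finite-population correction (N = 1251): 90.44 / (1 + (90.44 − 1)/1251) = 84.40.
Round up → n = 85.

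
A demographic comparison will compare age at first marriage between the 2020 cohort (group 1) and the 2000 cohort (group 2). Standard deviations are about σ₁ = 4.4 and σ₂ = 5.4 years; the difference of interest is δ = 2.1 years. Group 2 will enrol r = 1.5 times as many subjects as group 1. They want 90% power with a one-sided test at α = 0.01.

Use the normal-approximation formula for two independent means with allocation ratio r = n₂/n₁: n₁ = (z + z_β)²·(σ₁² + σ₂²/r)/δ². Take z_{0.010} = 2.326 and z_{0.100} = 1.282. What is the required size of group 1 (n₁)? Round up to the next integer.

n₁ = (z_α + z_β)² · (σ₁² + σ₂²/r) / δ²
   = (2.326 + 1.282)² · (4.4² + 5.4²/1.5) / 2.1²
   = 13.0177 · (19.36 + 19.44) / 4.41
   = 13.0177 · 38.8 / 4.41
   = 114.53
Round up → n₁ = 115; n₂ = r·n₁ = 1.5 × 115 = 173.

n₁ = 115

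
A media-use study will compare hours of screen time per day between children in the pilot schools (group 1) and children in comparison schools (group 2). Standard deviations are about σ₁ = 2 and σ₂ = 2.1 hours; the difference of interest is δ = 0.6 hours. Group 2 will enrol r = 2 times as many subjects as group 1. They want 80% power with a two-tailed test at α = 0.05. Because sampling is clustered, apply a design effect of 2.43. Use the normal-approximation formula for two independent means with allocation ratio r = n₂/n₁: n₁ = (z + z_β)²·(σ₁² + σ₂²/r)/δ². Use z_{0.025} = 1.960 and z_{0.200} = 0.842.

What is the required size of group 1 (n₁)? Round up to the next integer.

n₁ = (z_{α/2} + z_β)² · (σ₁² + σ₂²/r) / δ²
   = (1.960 + 0.842)² · (2² + 2.1²/2) / 0.6²
   = 7.8512 · (4 + 2.205) / 0.36
   = 7.8512 · 6.205 / 0.36
   = 135.32
Design effect: 2.43 × 135.32 = 328.84.
Round up → n₁ = 329; n₂ = r·n₁ = 2 × 329 = 658.

n₁ = 329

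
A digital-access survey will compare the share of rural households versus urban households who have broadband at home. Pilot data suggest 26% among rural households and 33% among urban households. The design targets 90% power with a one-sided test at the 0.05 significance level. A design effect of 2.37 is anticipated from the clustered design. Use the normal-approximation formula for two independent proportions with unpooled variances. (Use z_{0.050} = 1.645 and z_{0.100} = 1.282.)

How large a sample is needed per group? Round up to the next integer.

n = (z_α + z_β)² · [p₁(1−p₁) + p₂(1−p₂)] / (p₁ − p₂)²
  = (1.645 + 1.282)² · (0.26·0.74 + 0.33·0.67) / (-0.07)²
  = (2.927)² · (0.1924 + 0.2211) / 0.0049
  = 8.5673 · 0.4135 / 0.0049
  = 722.98
Design effect: 2.37 × 722.98 = 1713.46.
Round up → n = 1714 per group.

n = 1714 per group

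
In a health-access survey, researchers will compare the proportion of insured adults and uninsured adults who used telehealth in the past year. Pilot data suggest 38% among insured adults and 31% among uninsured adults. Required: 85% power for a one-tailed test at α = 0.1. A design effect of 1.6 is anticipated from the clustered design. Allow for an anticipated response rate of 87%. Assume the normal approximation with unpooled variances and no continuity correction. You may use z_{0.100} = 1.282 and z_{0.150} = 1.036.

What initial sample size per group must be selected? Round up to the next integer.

n = 907 per group

n = (z_α + z_β)² · [p₁(1−p₁) + p₂(1−p₂)] / (p₁ − p₂)²
  = (1.282 + 1.036)² · (0.38·0.62 + 0.31·0.69) / (0.07)²
  = (2.318)² · (0.2356 + 0.2139) / 0.0049
  = 5.3731 · 0.4495 / 0.0049
  = 492.90
Design effect: 1.6 × 492.90 = 788.64.
Adjust for 87% response: 788.64 / 0.87 = 906.49.
Round up → n = 907 per group.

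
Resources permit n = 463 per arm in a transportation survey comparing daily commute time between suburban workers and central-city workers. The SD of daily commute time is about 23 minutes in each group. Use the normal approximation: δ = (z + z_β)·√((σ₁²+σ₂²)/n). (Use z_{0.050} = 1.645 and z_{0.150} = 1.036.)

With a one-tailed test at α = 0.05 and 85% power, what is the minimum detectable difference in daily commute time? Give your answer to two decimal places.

δ = (z_α + z_β) · √((σ₁²+σ₂²)/n)
  = (1.645 + 1.036) · √(1058/463)
  = 2.681 · √2.2851
  = 2.681 · 1.5117
  = 4.0527

Minimum detectable difference ≈ 4.05 minutes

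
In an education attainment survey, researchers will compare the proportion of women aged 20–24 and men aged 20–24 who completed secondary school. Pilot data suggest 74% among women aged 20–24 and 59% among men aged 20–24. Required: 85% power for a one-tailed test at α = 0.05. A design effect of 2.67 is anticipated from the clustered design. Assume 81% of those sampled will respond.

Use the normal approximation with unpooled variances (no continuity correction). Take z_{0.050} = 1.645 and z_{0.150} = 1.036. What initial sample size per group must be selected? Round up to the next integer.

n = (z_α + z_β)² · [p₁(1−p₁) + p₂(1−p₂)] / (p₁ − p₂)²
  = (1.645 + 1.036)² · (0.74·0.26 + 0.59·0.41) / (0.15)²
  = (2.681)² · (0.1924 + 0.2419) / 0.0225
  = 7.1878 · 0.4343 / 0.0225
  = 138.74
Design effect: 2.67 × 138.74 = 370.44.
Adjust for 81% response: 370.44 / 0.81 = 457.33.
Round up → n = 458 per group.

n = 458 per group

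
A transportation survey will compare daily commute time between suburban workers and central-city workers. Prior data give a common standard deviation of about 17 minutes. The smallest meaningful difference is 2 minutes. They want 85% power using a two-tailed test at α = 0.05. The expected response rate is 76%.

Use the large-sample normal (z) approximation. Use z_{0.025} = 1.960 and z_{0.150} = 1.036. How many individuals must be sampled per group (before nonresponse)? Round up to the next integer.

n = (z_{α/2} + z_β)² · (σ₁² + σ₂²) / δ²
  = (1.960 + 1.036)² · (2·17² = 578) / 2²
  = 8.9760 · 578 / 4
  = 1297.03
Adjust for 76% response: 1297.03 / 0.76 = 1706.62.
Round up → n = 1707 per group.

n = 1707 per group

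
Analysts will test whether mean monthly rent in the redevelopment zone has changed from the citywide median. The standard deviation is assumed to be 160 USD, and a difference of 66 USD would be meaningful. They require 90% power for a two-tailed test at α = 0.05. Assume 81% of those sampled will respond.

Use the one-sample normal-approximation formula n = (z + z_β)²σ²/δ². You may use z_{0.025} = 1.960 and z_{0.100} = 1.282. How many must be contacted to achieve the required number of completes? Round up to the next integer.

n = 77

n = (z_{α/2} + z_β)² · σ² / δ²
  = (1.960 + 1.282)² · 160² / 66²
  = 10.5106 · 25600 / 4356
  = 61.77
Adjust for 81% response: 61.77 / 0.81 = 76.26.
Round up → n = 77.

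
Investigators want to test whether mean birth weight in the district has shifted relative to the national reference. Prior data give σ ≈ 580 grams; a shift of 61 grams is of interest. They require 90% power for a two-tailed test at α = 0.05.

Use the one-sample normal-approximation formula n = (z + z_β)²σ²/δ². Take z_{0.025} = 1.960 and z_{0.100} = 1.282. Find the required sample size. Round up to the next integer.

n = (z_{α/2} + z_β)² · σ² / δ²
  = (1.960 + 1.282)² · 580² / 61²
  = 10.5106 · 336400 / 3721
  = 950.22
Round up → n = 951.

n = 951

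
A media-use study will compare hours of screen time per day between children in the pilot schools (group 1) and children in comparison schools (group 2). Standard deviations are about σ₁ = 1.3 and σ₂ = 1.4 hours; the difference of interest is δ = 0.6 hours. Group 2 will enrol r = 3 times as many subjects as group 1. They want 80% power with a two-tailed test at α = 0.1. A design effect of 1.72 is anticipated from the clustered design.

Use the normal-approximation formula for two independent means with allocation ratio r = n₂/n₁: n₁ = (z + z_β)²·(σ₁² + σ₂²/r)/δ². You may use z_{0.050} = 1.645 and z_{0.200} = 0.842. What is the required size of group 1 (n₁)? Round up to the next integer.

n₁ = 70

n₁ = (z_{α/2} + z_β)² · (σ₁² + σ₂²/r) / δ²
   = (1.645 + 0.842)² · (1.3² + 1.4²/3) / 0.6²
   = 6.1852 · (1.69 + 0.65333) / 0.36
   = 6.1852 · 2.3433 / 0.36
   = 40.26
Design effect: 1.72 × 40.26 = 69.25.
Round up → n₁ = 70; n₂ = r·n₁ = 3 × 70 = 210.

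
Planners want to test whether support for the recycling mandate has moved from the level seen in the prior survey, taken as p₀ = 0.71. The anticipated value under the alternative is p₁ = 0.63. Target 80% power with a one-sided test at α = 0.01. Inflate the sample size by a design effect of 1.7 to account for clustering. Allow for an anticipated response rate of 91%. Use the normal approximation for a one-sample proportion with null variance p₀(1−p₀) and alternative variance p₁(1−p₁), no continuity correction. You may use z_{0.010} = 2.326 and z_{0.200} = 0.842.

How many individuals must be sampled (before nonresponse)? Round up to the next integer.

n = [z_α·√(p₀q₀) + z_β·√(p₁q₁)]² / (p₁ − p₀)²
  = [2.326·√(0.71·0.29) + 0.842·√(0.63·0.37)]² / (-0.08)²
  = [2.326·0.4538 + 0.842·0.4828]² / 0.0064
  = [1.4620]² / 0.0064
  = 333.96
Design effect: 1.7 × 333.96 = 567.74.
Adjust for 91% response: 567.74 / 0.91 = 623.89.
Round up → n = 624.

n = 624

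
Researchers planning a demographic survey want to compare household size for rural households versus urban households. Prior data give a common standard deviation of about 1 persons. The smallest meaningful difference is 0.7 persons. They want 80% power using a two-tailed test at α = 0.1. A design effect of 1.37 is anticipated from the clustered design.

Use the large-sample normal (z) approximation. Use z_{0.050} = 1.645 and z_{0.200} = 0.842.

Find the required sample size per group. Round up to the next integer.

n = (z_{α/2} + z_β)² · (σ₁² + σ₂²) / δ²
  = (1.645 + 0.842)² · (2·1² = 2) / 0.7²
  = 6.1852 · 2 / 0.49
  = 25.25
Design effect: 1.37 × 25.25 = 34.59.
Round up → n = 35 per group.

n = 35 per group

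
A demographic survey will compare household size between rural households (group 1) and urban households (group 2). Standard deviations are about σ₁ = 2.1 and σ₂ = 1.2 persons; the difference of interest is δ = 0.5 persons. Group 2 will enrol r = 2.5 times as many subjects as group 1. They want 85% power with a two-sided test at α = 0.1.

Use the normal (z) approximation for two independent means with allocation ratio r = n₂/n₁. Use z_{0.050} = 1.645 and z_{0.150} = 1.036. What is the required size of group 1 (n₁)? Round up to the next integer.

n₁ = (z_{α/2} + z_β)² · (σ₁² + σ₂²/r) / δ²
   = (1.645 + 1.036)² · (2.1² + 1.2²/2.5) / 0.5²
   = 7.1878 · (4.41 + 0.576) / 0.25
   = 7.1878 · 4.986 / 0.25
   = 143.35
Round up → n₁ = 144; n₂ = r·n₁ = 2.5 × 144 = 360.

n₁ = 144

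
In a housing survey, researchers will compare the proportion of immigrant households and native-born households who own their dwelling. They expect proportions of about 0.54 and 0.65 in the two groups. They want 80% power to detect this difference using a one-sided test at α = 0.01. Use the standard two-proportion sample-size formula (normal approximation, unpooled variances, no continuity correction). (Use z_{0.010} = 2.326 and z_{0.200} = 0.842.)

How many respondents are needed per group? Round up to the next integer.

n = (z_α + z_β)² · [p₁(1−p₁) + p₂(1−p₂)] / (p₁ − p₂)²
  = (2.326 + 0.842)² · (0.54·0.46 + 0.65·0.35) / (-0.11)²
  = (3.168)² · (0.2484 + 0.2275) / 0.0121
  = 10.0362 · 0.4759 / 0.0121
  = 394.73
Round up → n = 395 per group.

n = 395 per group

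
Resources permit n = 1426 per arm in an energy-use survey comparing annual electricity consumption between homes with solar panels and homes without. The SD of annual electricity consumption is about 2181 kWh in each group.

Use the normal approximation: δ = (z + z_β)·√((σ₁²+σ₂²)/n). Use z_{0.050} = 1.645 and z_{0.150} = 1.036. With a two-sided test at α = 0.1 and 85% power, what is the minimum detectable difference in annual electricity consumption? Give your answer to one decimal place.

Minimum detectable difference ≈ 219.0 kWh

δ = (z_{α/2} + z_β) · √((σ₁²+σ₂²)/n)
  = (1.645 + 1.036) · √(9513522/1426)
  = 2.681 · √6671.5
  = 2.681 · 81.6791
  = 218.9816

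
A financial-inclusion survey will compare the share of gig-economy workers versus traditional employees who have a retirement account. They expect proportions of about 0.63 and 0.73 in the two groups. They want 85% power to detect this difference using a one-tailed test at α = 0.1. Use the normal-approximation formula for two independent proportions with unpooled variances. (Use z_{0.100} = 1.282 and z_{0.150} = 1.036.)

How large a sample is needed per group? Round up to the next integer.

n = (z_α + z_β)² · [p₁(1−p₁) + p₂(1−p₂)] / (p₁ − p₂)²
  = (1.282 + 1.036)² · (0.63·0.37 + 0.73·0.27) / (-0.10)²
  = (2.318)² · (0.2331 + 0.1971) / 0.0100
  = 5.3731 · 0.4302 / 0.0100
  = 231.15
Round up → n = 232 per group.

n = 232 per group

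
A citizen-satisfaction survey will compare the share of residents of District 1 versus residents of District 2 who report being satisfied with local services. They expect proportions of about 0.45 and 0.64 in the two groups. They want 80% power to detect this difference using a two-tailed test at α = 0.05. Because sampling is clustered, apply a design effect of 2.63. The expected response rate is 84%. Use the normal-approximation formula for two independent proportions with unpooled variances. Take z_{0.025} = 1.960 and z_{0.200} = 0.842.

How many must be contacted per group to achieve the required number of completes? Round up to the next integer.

n = (z_{α/2} + z_β)² · [p₁(1−p₁) + p₂(1−p₂)] / (p₁ − p₂)²
  = (1.960 + 0.842)² · (0.45·0.55 + 0.64·0.36) / (-0.19)²
  = (2.802)² · (0.2475 + 0.2304) / 0.0361
  = 7.8512 · 0.4779 / 0.0361
  = 103.94
Design effect: 2.63 × 103.94 = 273.35.
Adjust for 84% response: 273.35 / 0.84 = 325.42.
Round up → n = 326 per group.

n = 326 per group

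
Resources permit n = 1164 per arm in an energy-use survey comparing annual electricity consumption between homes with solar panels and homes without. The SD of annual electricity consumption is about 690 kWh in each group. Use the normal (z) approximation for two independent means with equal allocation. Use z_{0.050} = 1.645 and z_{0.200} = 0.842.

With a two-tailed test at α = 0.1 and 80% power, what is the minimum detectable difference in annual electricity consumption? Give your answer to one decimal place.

δ = (z_{α/2} + z_β) · √((σ₁²+σ₂²)/n)
  = (1.645 + 0.842) · √(952200/1164)
  = 2.487 · √818.0412
  = 2.487 · 28.6014
  = 71.1317

Minimum detectable difference ≈ 71.1 kWh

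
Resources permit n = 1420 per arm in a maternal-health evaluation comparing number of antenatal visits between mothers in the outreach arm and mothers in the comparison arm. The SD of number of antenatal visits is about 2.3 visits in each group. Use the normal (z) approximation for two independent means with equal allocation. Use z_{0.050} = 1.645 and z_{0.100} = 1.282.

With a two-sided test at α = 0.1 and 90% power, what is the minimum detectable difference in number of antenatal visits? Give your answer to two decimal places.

δ = (z_{α/2} + z_β) · √((σ₁²+σ₂²)/n)
  = (1.645 + 1.282) · √(10.58/1420)
  = 2.927 · √0.00745
  = 2.927 · 0.0863
  = 0.2527

Minimum detectable difference ≈ 0.25 visits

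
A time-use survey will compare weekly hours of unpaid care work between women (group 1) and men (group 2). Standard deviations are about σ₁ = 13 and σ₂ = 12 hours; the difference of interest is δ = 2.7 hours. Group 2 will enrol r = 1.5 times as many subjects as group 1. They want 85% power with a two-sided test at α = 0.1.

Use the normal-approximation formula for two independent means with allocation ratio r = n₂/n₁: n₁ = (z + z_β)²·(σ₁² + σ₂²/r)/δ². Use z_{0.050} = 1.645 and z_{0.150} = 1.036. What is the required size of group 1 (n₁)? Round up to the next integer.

n₁ = 262

n₁ = (z_{α/2} + z_β)² · (σ₁² + σ₂²/r) / δ²
   = (1.645 + 1.036)² · (13² + 12²/1.5) / 2.7²
   = 7.1878 · (169 + 96) / 7.29
   = 7.1878 · 265 / 7.29
   = 261.28
Round up → n₁ = 262; n₂ = r·n₁ = 1.5 × 262 = 393.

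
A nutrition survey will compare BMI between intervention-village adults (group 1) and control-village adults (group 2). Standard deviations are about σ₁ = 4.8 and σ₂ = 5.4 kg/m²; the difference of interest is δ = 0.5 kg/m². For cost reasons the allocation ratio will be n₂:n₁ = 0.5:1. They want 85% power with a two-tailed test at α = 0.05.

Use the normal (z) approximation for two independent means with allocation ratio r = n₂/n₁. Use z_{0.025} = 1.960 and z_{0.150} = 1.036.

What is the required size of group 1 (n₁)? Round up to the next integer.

n₁ = (z_{α/2} + z_β)² · (σ₁² + σ₂²/r) / δ²
   = (1.960 + 1.036)² · (4.8² + 5.4²/0.5) / 0.5²
   = 8.9760 · (23.04 + 58.32) / 0.25
   = 8.9760 · 81.36 / 0.25
   = 2921.15
Round up → n₁ = 2922; n₂ = r·n₁ = 0.5 × 2922 = 1461.

n₁ = 2922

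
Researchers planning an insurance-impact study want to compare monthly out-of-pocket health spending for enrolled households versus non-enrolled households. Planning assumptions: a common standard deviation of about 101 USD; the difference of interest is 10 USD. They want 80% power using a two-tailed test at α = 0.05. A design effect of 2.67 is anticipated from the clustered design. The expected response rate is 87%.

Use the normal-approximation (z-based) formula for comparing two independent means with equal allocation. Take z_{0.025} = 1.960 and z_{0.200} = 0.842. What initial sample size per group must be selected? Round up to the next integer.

n = 4916 per group

n = (z_{α/2} + z_β)² · (σ₁² + σ₂²) / δ²
  = (1.960 + 0.842)² · (2·101² = 20402) / 10²
  = 7.8512 · 20402 / 100
  = 1601.80
Design effect: 2.67 × 1601.80 = 4276.81.
Adjust for 87% response: 4276.81 / 0.87 = 4915.88.
Round up → n = 4916 per group.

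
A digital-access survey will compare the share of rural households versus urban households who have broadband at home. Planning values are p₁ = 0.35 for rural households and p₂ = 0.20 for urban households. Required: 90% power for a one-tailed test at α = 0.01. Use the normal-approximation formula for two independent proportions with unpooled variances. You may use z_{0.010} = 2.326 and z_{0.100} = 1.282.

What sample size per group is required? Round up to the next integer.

n = 225 per group

n = (z_α + z_β)² · [p₁(1−p₁) + p₂(1−p₂)] / (p₁ − p₂)²
  = (2.326 + 1.282)² · (0.35·0.65 + 0.20·0.80) / (0.15)²
  = (3.608)² · (0.2275 + 0.1600) / 0.0225
  = 13.0177 · 0.3875 / 0.0225
  = 224.19
Round up → n = 225 per group.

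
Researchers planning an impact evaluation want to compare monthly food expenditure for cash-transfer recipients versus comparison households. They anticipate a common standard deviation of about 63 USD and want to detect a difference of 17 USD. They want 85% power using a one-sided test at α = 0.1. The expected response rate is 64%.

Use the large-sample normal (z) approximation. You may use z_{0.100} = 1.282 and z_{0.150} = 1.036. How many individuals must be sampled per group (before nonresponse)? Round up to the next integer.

n = 231 per group

n = (z_α + z_β)² · (σ₁² + σ₂²) / δ²
  = (1.282 + 1.036)² · (2·63² = 7938) / 17²
  = 5.3731 · 7938 / 289
  = 147.58
Adjust for 64% response: 147.58 / 0.64 = 230.60.
Round up → n = 231 per group.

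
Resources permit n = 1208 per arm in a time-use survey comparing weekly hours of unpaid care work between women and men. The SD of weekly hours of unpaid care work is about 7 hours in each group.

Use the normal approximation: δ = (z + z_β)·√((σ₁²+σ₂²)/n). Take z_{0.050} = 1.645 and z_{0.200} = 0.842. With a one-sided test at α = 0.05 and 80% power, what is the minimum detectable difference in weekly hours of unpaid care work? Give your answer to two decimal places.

δ = (z_α + z_β) · √((σ₁²+σ₂²)/n)
  = (1.645 + 0.842) · √(98/1208)
  = 2.487 · √0.08113
  = 2.487 · 0.2848
  = 0.7084

Minimum detectable difference ≈ 0.71 hours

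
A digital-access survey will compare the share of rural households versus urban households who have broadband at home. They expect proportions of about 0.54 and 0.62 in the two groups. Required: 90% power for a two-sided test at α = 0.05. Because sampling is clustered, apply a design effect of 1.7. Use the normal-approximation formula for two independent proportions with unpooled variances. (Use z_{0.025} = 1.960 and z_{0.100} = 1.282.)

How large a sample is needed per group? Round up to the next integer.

n = (z_{α/2} + z_β)² · [p₁(1−p₁) + p₂(1−p₂)] / (p₁ − p₂)²
  = (1.960 + 1.282)² · (0.54·0.46 + 0.62·0.38) / (-0.08)²
  = (3.242)² · (0.2484 + 0.2356) / 0.0064
  = 10.5106 · 0.4840 / 0.0064
  = 794.86
Design effect: 1.7 × 794.86 = 1351.26.
Round up → n = 1352 per group.

n = 1352 per group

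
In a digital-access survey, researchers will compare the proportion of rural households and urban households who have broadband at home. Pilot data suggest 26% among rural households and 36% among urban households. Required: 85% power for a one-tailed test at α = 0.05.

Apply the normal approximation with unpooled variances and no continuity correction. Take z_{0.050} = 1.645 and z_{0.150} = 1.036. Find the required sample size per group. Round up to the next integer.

n = (z_α + z_β)² · [p₁(1−p₁) + p₂(1−p₂)] / (p₁ − p₂)²
  = (1.645 + 1.036)² · (0.26·0.74 + 0.36·0.64) / (-0.10)²
  = (2.681)² · (0.1924 + 0.2304) / 0.0100
  = 7.1878 · 0.4228 / 0.0100
  = 303.90
Round up → n = 304 per group.

n = 304 per group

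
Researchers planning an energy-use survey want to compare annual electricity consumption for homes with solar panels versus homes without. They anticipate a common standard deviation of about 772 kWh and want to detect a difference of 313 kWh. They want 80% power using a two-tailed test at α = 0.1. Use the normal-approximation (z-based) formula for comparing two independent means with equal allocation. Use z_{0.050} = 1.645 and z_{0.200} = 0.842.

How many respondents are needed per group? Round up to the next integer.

n = 76 per group

n = (z_{α/2} + z_β)² · (σ₁² + σ₂²) / δ²
  = (1.645 + 0.842)² · (2·772² = 1191968) / 313²
  = 6.1852 · 1191968 / 97969
  = 75.25
Round up → n = 76 per group.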